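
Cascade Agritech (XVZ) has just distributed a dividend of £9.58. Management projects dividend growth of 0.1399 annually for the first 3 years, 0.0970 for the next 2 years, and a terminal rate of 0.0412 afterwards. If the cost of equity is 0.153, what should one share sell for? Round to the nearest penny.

£123.32

Three-stage DDM. Project D₁…D_5; terminal Gordon value at t=5 with g = 0.0412; discount at r = 0.153.
D_1 = 10.9202
D_2 = 12.4480
D_3 = 14.1895
D_4 = 15.5658
D_5 = 17.0757
TV_5 = 17.7792/(0.153−0.0412) = 159.0272
P₀ = Σ Dₜ/(1+r)ᵗ + TV_5/(1+r)^5 = 123.3206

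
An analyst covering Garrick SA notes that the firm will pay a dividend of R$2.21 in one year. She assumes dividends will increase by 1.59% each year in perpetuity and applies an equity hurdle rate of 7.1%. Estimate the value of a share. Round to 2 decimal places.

Gordon growth model: P₀ = D₁/(r − g), with D₁ = 2.21 given directly.
P₀ = 2.2100 / (0.071 − 0.0159) = 2.2100 / 0.0551 = 40.1089

R$40.11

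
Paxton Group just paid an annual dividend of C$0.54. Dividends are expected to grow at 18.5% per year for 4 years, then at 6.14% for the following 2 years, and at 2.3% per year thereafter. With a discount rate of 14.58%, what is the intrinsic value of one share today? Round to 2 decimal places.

C$7.87

Three-stage DDM. Project D₁…D_6; terminal Gordon value at t=6 with g = 0.023; discount at r = 0.1458.
D_1 = 0.6399
D_2 = 0.7583
D_3 = 0.8986
D_4 = 1.0648
D_5 = 1.1302
D_6 = 1.1996
TV_6 = 1.2272/(0.1458−0.023) = 9.9932
P₀ = Σ Dₜ/(1+r)ᵗ + TV_6/(1+r)^6 = 7.8698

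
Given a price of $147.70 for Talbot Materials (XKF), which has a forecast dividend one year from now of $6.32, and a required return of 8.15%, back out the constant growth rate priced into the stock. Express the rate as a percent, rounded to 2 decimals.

3.87%

From P₀ = D₁/(r − g), the implied growth is g = r − D₁/P₀.
g = 0.0815 − 6.32/147.70 = 0.0815 − 0.04279 = 0.03871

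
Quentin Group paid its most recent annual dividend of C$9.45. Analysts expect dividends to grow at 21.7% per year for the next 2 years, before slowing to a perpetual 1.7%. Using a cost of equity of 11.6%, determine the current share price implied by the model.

C$136.99

Two-stage DDM. Project D₁…D_2 at 0.217, terminal growth 0.017, discount at r = 0.116.
D_1 = 11.5007
D_2 = 13.9963
Terminal value at t=2: TV = D_3/(r−g) = 14.2342/(0.116−0.017) = 143.7801
P₀ = 11.5007/(1+0.116)^1 + 13.9963/(1+0.116)^2 + 143.7801/(1+0.116)^2 = 136.9869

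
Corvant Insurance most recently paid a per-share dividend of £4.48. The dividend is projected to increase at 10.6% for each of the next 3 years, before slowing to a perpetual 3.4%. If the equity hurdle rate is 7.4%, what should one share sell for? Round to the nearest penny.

£140.73

Two-stage DDM. Project D₁…D_3 at 0.106, terminal growth 0.034, discount at r = 0.074.
D_1 = 4.9549
D_2 = 5.4801
D_3 = 6.0610
Terminal value at t=3: TV = D_4/(r−g) = 6.2671/(0.074−0.034) = 156.6765
P₀ = 4.9549/(1+0.074)^1 + 5.4801/(1+0.074)^2 + 6.0610/(1+0.074)^3 + 156.6765/(1+0.074)^3 = 140.7280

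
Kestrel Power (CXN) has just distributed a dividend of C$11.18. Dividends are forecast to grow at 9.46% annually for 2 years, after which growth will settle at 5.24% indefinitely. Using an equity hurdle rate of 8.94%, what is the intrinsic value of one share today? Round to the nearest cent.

C$343.56

Two-stage DDM. Project D₁…D_2 at 0.0946, terminal growth 0.0524, discount at r = 0.0894.
D_1 = 12.2376
D_2 = 13.3953
Terminal value at t=2: TV = D_3/(r−g) = 14.0972/(0.0894−0.0524) = 381.0060
P₀ = 12.2376/(1+0.0894)^1 + 13.3953/(1+0.0894)^2 + 381.0060/(1+0.0894)^2 = 343.5588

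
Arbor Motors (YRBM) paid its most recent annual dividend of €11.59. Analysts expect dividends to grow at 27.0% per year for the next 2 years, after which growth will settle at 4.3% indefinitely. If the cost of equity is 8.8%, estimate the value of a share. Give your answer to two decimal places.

€395.34

Two-stage DDM. Project D₁…D_2 at 0.27, terminal growth 0.043, discount at r = 0.088.
D_1 = 14.7193
D_2 = 18.6935
Terminal value at t=2: TV = D_3/(r−g) = 19.4973/(0.088−0.043) = 433.2740
P₀ = 14.7193/(1+0.088)^1 + 18.6935/(1+0.088)^2 + 433.2740/(1+0.088)^2 = 395.3407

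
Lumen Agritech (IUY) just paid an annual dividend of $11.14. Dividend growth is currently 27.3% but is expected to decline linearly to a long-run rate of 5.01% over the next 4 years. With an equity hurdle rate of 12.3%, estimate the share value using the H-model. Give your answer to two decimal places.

$228.59

H-model: P₀ = D₀[(1+g_L) + H(g_S−g_L)]/(r−g_L), with H = 4/2 = 2.
P₀ = 11.14 × [(1+0.0501) + 2×(0.273−0.0501)] / (0.123−0.0501)
   = 11.14 × 1.4959 / 0.0729 = 228.5916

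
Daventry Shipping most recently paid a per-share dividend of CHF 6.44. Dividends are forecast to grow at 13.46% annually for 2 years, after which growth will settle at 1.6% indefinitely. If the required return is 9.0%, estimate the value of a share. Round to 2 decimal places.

Two-stage DDM. Project D₁…D_2 at 0.1346, terminal growth 0.016, discount at r = 0.09.
D_1 = 7.3068
D_2 = 8.2903
Terminal value at t=2: TV = D_3/(r−g) = 8.4230/(0.09−0.016) = 113.8239
P₀ = 7.3068/(1+0.09)^1 + 8.2903/(1+0.09)^2 + 113.8239/(1+0.09)^2 = 109.4846

CHF 109.48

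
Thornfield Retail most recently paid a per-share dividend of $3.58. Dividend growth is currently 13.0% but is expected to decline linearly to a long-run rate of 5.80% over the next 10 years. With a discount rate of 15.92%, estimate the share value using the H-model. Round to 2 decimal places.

H-model: P₀ = D₀[(1+g_L) + H(g_S−g_L)]/(r−g_L), with H = 10/2 = 5.
P₀ = 3.58 × [(1+0.058) + 5×(0.13−0.058)] / (0.1592−0.058)
   = 3.58 × 1.4180 / 0.1012 = 50.1625

$50.16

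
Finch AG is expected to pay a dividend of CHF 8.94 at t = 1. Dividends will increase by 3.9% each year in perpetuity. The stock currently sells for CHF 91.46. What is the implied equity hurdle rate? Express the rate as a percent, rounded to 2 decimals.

13.67%

Rearranging the constant-growth DDM: r = D₁/P₀ + g.
r = 8.9400 / 91.46 + 0.039 = 0.09775 + 0.039 = 0.13675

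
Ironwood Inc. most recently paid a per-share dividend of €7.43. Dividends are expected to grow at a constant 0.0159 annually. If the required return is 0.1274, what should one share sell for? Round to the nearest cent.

€67.70

Gordon growth model: P₀ = D₁/(r − g). D₁ = 7.43 × (1 + 0.0159) = 7.5481.
P₀ = 7.5481 / (0.1274 − 0.0159) = 7.5481 / 0.1115 = 67.6963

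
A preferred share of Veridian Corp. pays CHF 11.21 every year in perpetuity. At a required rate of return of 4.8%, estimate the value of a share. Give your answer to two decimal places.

CHF 233.54

Zero-growth DDM (perpetuity): P₀ = D/r = 11.21 / 0.048 = 233.5417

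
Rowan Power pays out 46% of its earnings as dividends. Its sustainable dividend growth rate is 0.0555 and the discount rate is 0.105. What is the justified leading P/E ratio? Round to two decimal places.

Justified leading P/E = b/(r−g) = 0.46/(0.105−0.0555) = 9.2929

9.29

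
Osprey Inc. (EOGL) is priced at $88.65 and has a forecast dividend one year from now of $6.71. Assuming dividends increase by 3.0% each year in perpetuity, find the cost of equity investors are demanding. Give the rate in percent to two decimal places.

Rearranging the constant-growth DDM: r = D₁/P₀ + g.
r = 6.7100 / 88.65 + 0.03 = 0.07569 + 0.03 = 0.10569

10.57%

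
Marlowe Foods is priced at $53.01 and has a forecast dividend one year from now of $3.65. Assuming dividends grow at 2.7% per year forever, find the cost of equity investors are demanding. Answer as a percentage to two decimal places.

9.59%

Rearranging the constant-growth DDM: r = D₁/P₀ + g.
r = 3.6500 / 53.01 + 0.027 = 0.06885 + 0.027 = 0.09585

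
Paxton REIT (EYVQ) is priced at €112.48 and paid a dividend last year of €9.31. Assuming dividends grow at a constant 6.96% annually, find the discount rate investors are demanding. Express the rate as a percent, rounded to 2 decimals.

Rearranging the constant-growth DDM: r = D₁/P₀ + g.
D₁ = 9.31 × (1 + 0.0696) = 9.9580.
r = 9.9580 / 112.48 + 0.0696 = 0.08853 + 0.0696 = 0.15813

15.81%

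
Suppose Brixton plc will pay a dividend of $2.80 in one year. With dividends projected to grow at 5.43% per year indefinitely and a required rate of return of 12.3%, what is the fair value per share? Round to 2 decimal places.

$40.76

Gordon growth model: P₀ = D₁/(r − g), with D₁ = 2.80 given directly.
P₀ = 2.8000 / (0.123 − 0.0543) = 2.8000 / 0.0687 = 40.7569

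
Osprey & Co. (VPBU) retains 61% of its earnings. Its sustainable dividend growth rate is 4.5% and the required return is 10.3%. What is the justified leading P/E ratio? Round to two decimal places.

6.72

Payout ratio b = 1 − 0.61 = 0.39.
Justified leading P/E = b/(r−g) = 0.39/(0.103−0.045) = 6.7241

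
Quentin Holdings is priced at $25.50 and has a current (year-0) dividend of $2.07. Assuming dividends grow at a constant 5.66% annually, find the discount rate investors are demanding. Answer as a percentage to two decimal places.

Rearranging the constant-growth DDM: r = D₁/P₀ + g.
D₁ = 2.07 × (1 + 0.0566) = 2.1872.
r = 2.1872 / 25.50 + 0.0566 = 0.08577 + 0.0566 = 0.14237

14.24%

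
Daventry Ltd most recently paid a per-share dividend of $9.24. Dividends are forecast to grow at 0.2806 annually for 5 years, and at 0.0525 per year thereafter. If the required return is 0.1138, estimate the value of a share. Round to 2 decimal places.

Two-stage DDM. Project D₁…D_5 at 0.2806, terminal growth 0.0525, discount at r = 0.1138.
D_1 = 11.8327
D_2 = 15.1530
D_3 = 19.4049
D_4 = 24.8500
D_5 = 31.8229
Terminal value at t=5: TV = D_6/(r−g) = 33.4936/(0.1138−0.0525) = 546.3879
P₀ = 11.8327/(1+0.1138)^1 + 15.1530/(1+0.1138)^2 + 19.4049/(1+0.1138)^3 + 24.8500/(1+0.1138)^4 + 31.8229/(1+0.1138)^5 + 546.3879/(1+0.1138)^5 = 390.3559

$390.36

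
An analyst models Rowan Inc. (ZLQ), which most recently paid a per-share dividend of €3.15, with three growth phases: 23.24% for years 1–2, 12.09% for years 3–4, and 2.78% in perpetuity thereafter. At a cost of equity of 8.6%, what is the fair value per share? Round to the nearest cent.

Three-stage DDM. Project D₁…D_4; terminal Gordon value at t=4 with g = 0.0278; discount at r = 0.086.
D_1 = 3.8821
D_2 = 4.7843
D_3 = 5.3627
D_4 = 6.0110
TV_4 = 6.1781/(0.086−0.0278) = 106.1533
P₀ = Σ Dₜ/(1+r)ᵗ + TV_4/(1+r)^4 = 92.4552

€92.46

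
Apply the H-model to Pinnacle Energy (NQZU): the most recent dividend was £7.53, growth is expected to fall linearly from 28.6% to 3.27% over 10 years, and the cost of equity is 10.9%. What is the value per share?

H-model: P₀ = D₀[(1+g_L) + H(g_S−g_L)]/(r−g_L), with H = 10/2 = 5.
P₀ = 7.53 × [(1+0.0327) + 5×(0.286−0.0327)] / (0.109−0.0327)
   = 7.53 × 2.2992 / 0.0763 = 226.9066

£226.91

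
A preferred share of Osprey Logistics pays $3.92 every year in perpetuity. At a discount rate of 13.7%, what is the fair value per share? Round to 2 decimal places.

Zero-growth DDM (perpetuity): P₀ = D/r = 3.92 / 0.137 = 28.6131

$28.61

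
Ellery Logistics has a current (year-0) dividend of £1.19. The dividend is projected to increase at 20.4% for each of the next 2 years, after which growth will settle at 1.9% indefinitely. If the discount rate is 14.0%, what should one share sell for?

£13.76

Two-stage DDM. Project D₁…D_2 at 0.204, terminal growth 0.019, discount at r = 0.14.
D_1 = 1.4328
D_2 = 1.7250
Terminal value at t=2: TV = D_3/(r−g) = 1.7578/(0.14−0.019) = 14.5274
P₀ = 1.4328/(1+0.14)^1 + 1.7250/(1+0.14)^2 + 14.5274/(1+0.14)^2 = 13.7626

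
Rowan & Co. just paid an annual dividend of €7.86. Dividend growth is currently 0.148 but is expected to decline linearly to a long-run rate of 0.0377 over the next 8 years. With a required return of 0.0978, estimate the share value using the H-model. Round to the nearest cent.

H-model: P₀ = D₀[(1+g_L) + H(g_S−g_L)]/(r−g_L), with H = 8/2 = 4.
P₀ = 7.86 × [(1+0.0377) + 4×(0.148−0.0377)] / (0.0978−0.0377)
   = 7.86 × 1.4789 / 0.0601 = 193.4135

€193.41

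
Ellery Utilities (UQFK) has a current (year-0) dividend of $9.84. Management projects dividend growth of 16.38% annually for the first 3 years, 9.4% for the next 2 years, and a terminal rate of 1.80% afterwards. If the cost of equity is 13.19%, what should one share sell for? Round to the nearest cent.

$140.84

Three-stage DDM. Project D₁…D_5; terminal Gordon value at t=5 with g = 0.018; discount at r = 0.1319.
D_1 = 11.4518
D_2 = 13.3276
D_3 = 15.5107
D_4 = 16.9687
D_5 = 18.5637
TV_5 = 18.8979/(0.1319−0.018) = 165.9162
P₀ = Σ Dₜ/(1+r)ᵗ + TV_5/(1+r)^5 = 140.8436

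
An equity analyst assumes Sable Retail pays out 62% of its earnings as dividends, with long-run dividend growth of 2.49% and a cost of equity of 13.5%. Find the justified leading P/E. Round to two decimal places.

5.63

Justified leading P/E = b/(r−g) = 0.62/(0.135−0.0249) = 5.6312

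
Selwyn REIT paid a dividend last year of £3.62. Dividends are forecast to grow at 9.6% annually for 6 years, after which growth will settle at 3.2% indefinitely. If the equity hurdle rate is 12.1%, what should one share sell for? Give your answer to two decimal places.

£56.75

Two-stage DDM. Project D₁…D_6 at 0.096, terminal growth 0.032, discount at r = 0.121.
D_1 = 3.9675
D_2 = 4.3484
D_3 = 4.7658
D_4 = 5.2234
D_5 = 5.7248
D_6 = 6.2744
Terminal value at t=6: TV = D_7/(r−g) = 6.4752/(0.121−0.032) = 72.7548
P₀ = 3.9675/(1+0.121)^1 + 4.3484/(1+0.121)^2 + 4.7658/(1+0.121)^3 + 5.2234/(1+0.121)^4 + 5.7248/(1+0.121)^5 + 6.2744/(1+0.121)^6 + 72.7548/(1+0.121)^6 = 56.7493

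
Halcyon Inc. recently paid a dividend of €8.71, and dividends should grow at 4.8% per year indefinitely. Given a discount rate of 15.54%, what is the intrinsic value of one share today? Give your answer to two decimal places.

€84.99

Gordon growth model: P₀ = D₁/(r − g). D₁ = 8.71 × (1 + 0.048) = 9.1281.
P₀ = 9.1281 / (0.1554 − 0.048) = 9.1281 / 0.1074 = 84.9914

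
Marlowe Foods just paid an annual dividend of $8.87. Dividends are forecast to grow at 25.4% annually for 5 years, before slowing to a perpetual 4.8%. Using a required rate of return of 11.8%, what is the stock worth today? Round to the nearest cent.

$299.17

Two-stage DDM. Project D₁…D_5 at 0.254, terminal growth 0.048, discount at r = 0.118.
D_1 = 11.1230
D_2 = 13.9482
D_3 = 17.4911
D_4 = 21.9338
D_5 = 27.5050
Terminal value at t=5: TV = D_6/(r−g) = 28.8252/(0.118−0.048) = 411.7888
P₀ = 11.1230/(1+0.118)^1 + 13.9482/(1+0.118)^2 + 17.4911/(1+0.118)^3 + 21.9338/(1+0.118)^4 + 27.5050/(1+0.118)^5 + 411.7888/(1+0.118)^5 = 299.1690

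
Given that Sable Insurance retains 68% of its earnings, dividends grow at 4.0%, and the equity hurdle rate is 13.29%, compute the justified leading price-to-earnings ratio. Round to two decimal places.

3.44

Payout ratio b = 1 − 0.68 = 0.32.
Justified leading P/E = b/(r−g) = 0.32/(0.1329−0.04) = 3.4446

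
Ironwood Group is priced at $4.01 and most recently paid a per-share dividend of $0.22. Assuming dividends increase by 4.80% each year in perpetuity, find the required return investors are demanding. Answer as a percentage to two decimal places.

Rearranging the constant-growth DDM: r = D₁/P₀ + g.
D₁ = 0.22 × (1 + 0.048) = 0.2306.
r = 0.2306 / 4.01 + 0.048 = 0.05750 + 0.048 = 0.10550

10.55%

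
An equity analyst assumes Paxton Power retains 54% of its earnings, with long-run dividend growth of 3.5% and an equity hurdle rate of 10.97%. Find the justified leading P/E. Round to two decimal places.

Payout ratio b = 1 − 0.54 = 0.46.
Justified leading P/E = b/(r−g) = 0.46/(0.1097−0.035) = 6.1580

6.16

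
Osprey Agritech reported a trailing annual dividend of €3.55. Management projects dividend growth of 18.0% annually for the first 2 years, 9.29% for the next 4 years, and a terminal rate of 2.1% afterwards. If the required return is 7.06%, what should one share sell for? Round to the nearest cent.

€122.80

Three-stage DDM. Project D₁…D_6; terminal Gordon value at t=6 with g = 0.021; discount at r = 0.0706.
D_1 = 4.1890
D_2 = 4.9430
D_3 = 5.4022
D_4 = 5.9041
D_5 = 6.4526
D_6 = 7.0520
TV_6 = 7.2001/(0.0706−0.021) = 145.1637
P₀ = Σ Dₜ/(1+r)ᵗ + TV_6/(1+r)^6 = 122.7968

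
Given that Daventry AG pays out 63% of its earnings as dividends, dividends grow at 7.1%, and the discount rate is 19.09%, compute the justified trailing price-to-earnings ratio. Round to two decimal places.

5.63

Justified trailing P/E = b(1+g)/(r−g) = 0.63×(1+0.071)/(0.1909−0.071) = 5.6274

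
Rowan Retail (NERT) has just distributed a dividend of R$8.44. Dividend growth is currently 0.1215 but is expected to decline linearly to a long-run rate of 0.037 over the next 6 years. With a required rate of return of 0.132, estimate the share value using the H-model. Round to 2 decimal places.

H-model: P₀ = D₀[(1+g_L) + H(g_S−g_L)]/(r−g_L), with H = 6/2 = 3.
P₀ = 8.44 × [(1+0.037) + 3×(0.1215−0.037)] / (0.132−0.037)
   = 8.44 × 1.2905 / 0.095 = 114.6507

R$114.65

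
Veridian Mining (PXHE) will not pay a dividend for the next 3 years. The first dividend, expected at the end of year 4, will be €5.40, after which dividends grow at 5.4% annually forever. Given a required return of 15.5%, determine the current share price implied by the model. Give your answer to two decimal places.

Deferred-dividend DDM. At t=3 the remaining stream is a growing perpetuity with first payment D_4 = 5.40.
V_3 = D_4/(r−g) = 5.40/(0.155−0.054) = 53.4653
P₀ = V_3/(1+r)^3 = 53.4653/(1+0.155)^3 = 34.6998

€34.70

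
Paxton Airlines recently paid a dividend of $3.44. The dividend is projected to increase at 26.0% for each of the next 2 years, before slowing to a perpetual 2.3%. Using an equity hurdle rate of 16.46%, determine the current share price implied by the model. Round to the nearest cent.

$36.84

Two-stage DDM. Project D₁…D_2 at 0.26, terminal growth 0.023, discount at r = 0.1646.
D_1 = 4.3344
D_2 = 5.4613
Terminal value at t=2: TV = D_3/(r−g) = 5.5870/(0.1646−0.023) = 39.4559
P₀ = 4.3344/(1+0.1646)^1 + 5.4613/(1+0.1646)^2 + 39.4559/(1+0.1646)^2 = 36.8394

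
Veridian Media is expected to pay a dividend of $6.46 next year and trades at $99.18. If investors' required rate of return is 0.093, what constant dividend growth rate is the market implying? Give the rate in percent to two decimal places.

From P₀ = D₁/(r − g), the implied growth is g = r − D₁/P₀.
g = 0.093 − 6.46/99.18 = 0.093 − 0.06513 = 0.02787

2.79%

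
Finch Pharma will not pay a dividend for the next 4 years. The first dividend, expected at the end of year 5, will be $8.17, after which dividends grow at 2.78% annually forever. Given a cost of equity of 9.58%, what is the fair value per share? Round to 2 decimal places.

$83.33

Deferred-dividend DDM. At t=4 the remaining stream is a growing perpetuity with first payment D_5 = 8.17.
V_4 = D_5/(r−g) = 8.17/(0.0958−0.0278) = 120.1471
P₀ = V_4/(1+r)^4 = 120.1471/(1+0.0958)^4 = 83.3274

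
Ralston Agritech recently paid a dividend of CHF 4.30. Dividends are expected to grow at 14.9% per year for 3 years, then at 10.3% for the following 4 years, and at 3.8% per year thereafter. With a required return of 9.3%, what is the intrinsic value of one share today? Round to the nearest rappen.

CHF 132.48

Three-stage DDM. Project D₁…D_7; terminal Gordon value at t=7 with g = 0.038; discount at r = 0.093.
D_1 = 4.9407
D_2 = 5.6769
D_3 = 6.5227
D_4 = 7.1946
D_5 = 7.9356
D_6 = 8.7530
D_7 = 9.6545
TV_7 = 10.0214/(0.093−0.038) = 182.2071
P₀ = Σ Dₜ/(1+r)ᵗ + TV_7/(1+r)^7 = 132.4845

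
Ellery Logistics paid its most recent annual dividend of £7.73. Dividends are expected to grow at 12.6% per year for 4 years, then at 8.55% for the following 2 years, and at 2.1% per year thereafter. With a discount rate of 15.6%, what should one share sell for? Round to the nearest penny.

£88.04

Three-stage DDM. Project D₁…D_6; terminal Gordon value at t=6 with g = 0.021; discount at r = 0.156.
D_1 = 8.7040
D_2 = 9.8007
D_3 = 11.0356
D_4 = 12.4260
D_5 = 13.4885
D_6 = 14.6417
TV_6 = 14.9492/(0.156−0.021) = 110.7349
P₀ = Σ Dₜ/(1+r)ᵗ + TV_6/(1+r)^6 = 88.0368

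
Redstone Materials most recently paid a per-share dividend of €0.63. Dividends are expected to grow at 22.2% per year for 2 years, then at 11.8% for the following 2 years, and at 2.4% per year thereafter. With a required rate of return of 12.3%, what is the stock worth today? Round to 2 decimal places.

Three-stage DDM. Project D₁…D_4; terminal Gordon value at t=4 with g = 0.024; discount at r = 0.123.
D_1 = 0.7699
D_2 = 0.9408
D_3 = 1.0518
D_4 = 1.1759
TV_4 = 1.2041/(0.123−0.024) = 12.1627
P₀ = Σ Dₜ/(1+r)ᵗ + TV_4/(1+r)^4 = 10.5609

€10.56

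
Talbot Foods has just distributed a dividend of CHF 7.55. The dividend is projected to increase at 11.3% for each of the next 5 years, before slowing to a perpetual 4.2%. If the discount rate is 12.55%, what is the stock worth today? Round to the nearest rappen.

CHF 125.61

Two-stage DDM. Project D₁…D_5 at 0.113, terminal growth 0.042, discount at r = 0.1255.
D_1 = 8.4032
D_2 = 9.3527
D_3 = 10.4096
D_4 = 11.5858
D_5 = 12.8950
Terminal value at t=5: TV = D_6/(r−g) = 13.4366/(0.1255−0.042) = 160.9178
P₀ = 8.4032/(1+0.1255)^1 + 9.3527/(1+0.1255)^2 + 10.4096/(1+0.1255)^3 + 11.5858/(1+0.1255)^4 + 12.8950/(1+0.1255)^5 + 160.9178/(1+0.1255)^5 = 125.6105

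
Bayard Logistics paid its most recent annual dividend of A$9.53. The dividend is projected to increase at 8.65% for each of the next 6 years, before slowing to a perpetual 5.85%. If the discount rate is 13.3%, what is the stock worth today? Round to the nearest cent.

A$154.81

Two-stage DDM. Project D₁…D_6 at 0.0865, terminal growth 0.0585, discount at r = 0.133.
D_1 = 10.3543
D_2 = 11.2500
D_3 = 12.2231
D_4 = 13.2804
D_5 = 14.4292
D_6 = 15.6773
Terminal value at t=6: TV = D_7/(r−g) = 16.5944/(0.133−0.0585) = 222.7439
P₀ = 10.3543/(1+0.133)^1 + 11.2500/(1+0.133)^2 + 12.2231/(1+0.133)^3 + 13.2804/(1+0.133)^4 + 14.4292/(1+0.133)^5 + 15.6773/(1+0.133)^6 + 222.7439/(1+0.133)^6 = 154.8052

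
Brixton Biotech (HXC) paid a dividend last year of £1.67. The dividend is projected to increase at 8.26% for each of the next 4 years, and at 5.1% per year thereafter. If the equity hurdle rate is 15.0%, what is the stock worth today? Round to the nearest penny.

£19.68

Two-stage DDM. Project D₁…D_4 at 0.0826, terminal growth 0.051, discount at r = 0.15.
D_1 = 1.8079
D_2 = 1.9573
D_3 = 2.1189
D_4 = 2.2940
Terminal value at t=4: TV = D_5/(r−g) = 2.4110/(0.15−0.051) = 24.3532
P₀ = 1.8079/(1+0.15)^1 + 1.9573/(1+0.15)^2 + 2.1189/(1+0.15)^3 + 2.2940/(1+0.15)^4 + 24.3532/(1+0.15)^4 = 19.6810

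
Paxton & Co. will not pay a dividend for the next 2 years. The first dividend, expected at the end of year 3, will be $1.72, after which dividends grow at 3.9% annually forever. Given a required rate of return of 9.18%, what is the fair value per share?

$27.33

Deferred-dividend DDM. At t=2 the remaining stream is a growing perpetuity with first payment D_3 = 1.72.
V_2 = D_3/(r−g) = 1.72/(0.0918−0.039) = 32.5758
P₀ = V_2/(1+r)^2 = 32.5758/(1+0.0918)^2 = 27.3280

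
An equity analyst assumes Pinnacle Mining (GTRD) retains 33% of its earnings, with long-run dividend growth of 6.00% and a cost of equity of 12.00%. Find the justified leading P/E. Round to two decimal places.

Payout ratio b = 1 − 0.33 = 0.67.
Justified leading P/E = b/(r−g) = 0.67/(0.12−0.06) = 11.1667

11.17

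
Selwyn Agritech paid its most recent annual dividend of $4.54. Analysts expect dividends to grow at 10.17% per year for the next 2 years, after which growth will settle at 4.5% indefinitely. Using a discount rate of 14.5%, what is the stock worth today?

$52.49

Two-stage DDM. Project D₁…D_2 at 0.1017, terminal growth 0.045, discount at r = 0.145.
D_1 = 5.0017
D_2 = 5.5104
Terminal value at t=2: TV = D_3/(r−g) = 5.7584/(0.145−0.045) = 57.5836
P₀ = 5.0017/(1+0.145)^1 + 5.5104/(1+0.145)^2 + 57.5836/(1+0.145)^2 = 52.4940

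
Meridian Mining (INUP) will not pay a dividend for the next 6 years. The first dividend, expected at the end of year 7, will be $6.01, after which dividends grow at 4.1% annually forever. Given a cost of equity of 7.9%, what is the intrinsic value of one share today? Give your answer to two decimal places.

$100.22

Deferred-dividend DDM. At t=6 the remaining stream is a growing perpetuity with first payment D_7 = 6.01.
V_6 = D_7/(r−g) = 6.01/(0.079−0.041) = 158.1579
P₀ = V_6/(1+r)^6 = 158.1579/(1+0.079)^6 = 100.2218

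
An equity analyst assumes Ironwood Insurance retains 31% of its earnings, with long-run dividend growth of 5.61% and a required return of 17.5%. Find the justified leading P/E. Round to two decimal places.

Payout ratio b = 1 − 0.31 = 0.69.
Justified leading P/E = b/(r−g) = 0.69/(0.175−0.0561) = 5.8032

5.80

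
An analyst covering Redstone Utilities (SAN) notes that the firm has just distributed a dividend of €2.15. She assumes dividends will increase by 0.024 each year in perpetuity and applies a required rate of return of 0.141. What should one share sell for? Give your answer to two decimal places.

€18.82

Gordon growth model: P₀ = D₁/(r − g). D₁ = 2.15 × (1 + 0.024) = 2.2016.
P₀ = 2.2016 / (0.141 − 0.024) = 2.2016 / 0.117 = 18.8171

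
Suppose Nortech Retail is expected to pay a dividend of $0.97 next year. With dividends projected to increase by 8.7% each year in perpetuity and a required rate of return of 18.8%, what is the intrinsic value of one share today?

$9.60

Gordon growth model: P₀ = D₁/(r − g), with D₁ = 0.97 given directly.
P₀ = 0.9700 / (0.188 − 0.087) = 0.9700 / 0.101 = 9.6040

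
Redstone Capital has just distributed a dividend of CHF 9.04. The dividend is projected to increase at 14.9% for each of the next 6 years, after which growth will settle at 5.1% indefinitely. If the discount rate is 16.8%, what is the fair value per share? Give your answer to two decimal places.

Two-stage DDM. Project D₁…D_6 at 0.149, terminal growth 0.051, discount at r = 0.168.
D_1 = 10.3870
D_2 = 11.9346
D_3 = 13.7129
D_4 = 15.7561
D_5 = 18.1038
D_6 = 20.8012
Terminal value at t=6: TV = D_7/(r−g) = 21.8621/(0.168−0.051) = 186.8553
P₀ = 10.3870/(1+0.168)^1 + 11.9346/(1+0.168)^2 + 13.7129/(1+0.168)^3 + 15.7561/(1+0.168)^4 + 18.1038/(1+0.168)^5 + 20.8012/(1+0.168)^6 + 186.8553/(1+0.168)^6 = 124.8292

CHF 124.83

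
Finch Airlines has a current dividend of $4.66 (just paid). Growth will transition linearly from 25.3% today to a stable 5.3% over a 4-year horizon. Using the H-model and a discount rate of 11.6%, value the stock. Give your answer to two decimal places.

$107.48

H-model: P₀ = D₀[(1+g_L) + H(g_S−g_L)]/(r−g_L), with H = 4/2 = 2.
P₀ = 4.66 × [(1+0.053) + 2×(0.253−0.053)] / (0.116−0.053)
   = 4.66 × 1.4530 / 0.063 = 107.4759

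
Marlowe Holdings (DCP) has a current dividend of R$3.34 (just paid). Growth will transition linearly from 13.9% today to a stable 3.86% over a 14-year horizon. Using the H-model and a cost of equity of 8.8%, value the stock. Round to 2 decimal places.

H-model: P₀ = D₀[(1+g_L) + H(g_S−g_L)]/(r−g_L), with H = 14/2 = 7.
P₀ = 3.34 × [(1+0.0386) + 7×(0.139−0.0386)] / (0.088−0.0386)
   = 3.34 × 1.7414 / 0.0494 = 117.7384

R$117.74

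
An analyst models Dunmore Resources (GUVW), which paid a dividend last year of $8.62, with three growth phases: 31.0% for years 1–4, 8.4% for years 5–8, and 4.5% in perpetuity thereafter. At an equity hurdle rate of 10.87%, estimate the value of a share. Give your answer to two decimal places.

$368.65

Three-stage DDM. Project D₁…D_8; terminal Gordon value at t=8 with g = 0.045; discount at r = 0.1087.
D_1 = 11.2922
D_2 = 14.7928
D_3 = 19.3785
D_4 = 25.3859
D_5 = 27.5183
D_6 = 29.8298
D_7 = 32.3356
D_8 = 35.0517
TV_8 = 36.6291/(0.1087−0.045) = 575.0246
P₀ = Σ Dₜ/(1+r)ᵗ + TV_8/(1+r)^8 = 368.6520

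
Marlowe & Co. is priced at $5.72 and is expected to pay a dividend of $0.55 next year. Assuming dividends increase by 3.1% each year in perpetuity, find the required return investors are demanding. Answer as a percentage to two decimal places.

12.72%

Rearranging the constant-growth DDM: r = D₁/P₀ + g.
r = 0.5500 / 5.72 + 0.031 = 0.09615 + 0.031 = 0.12715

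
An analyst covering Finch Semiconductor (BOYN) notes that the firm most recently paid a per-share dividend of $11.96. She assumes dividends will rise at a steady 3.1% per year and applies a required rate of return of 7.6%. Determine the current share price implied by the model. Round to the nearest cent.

$274.02

Gordon growth model: P₀ = D₁/(r − g). D₁ = 11.96 × (1 + 0.031) = 12.3308.
P₀ = 12.3308 / (0.076 − 0.031) = 12.3308 / 0.045 = 274.0169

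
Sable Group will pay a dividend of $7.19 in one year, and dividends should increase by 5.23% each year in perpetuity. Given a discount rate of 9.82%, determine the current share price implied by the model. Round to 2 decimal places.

$156.64

Gordon growth model: P₀ = D₁/(r − g), with D₁ = 7.19 given directly.
P₀ = 7.1900 / (0.0982 − 0.0523) = 7.1900 / 0.0459 = 156.6449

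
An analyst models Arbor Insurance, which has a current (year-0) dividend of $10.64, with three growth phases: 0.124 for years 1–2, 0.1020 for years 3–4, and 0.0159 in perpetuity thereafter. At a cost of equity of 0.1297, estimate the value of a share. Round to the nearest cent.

Three-stage DDM. Project D₁…D_4; terminal Gordon value at t=4 with g = 0.0159; discount at r = 0.1297.
D_1 = 11.9594
D_2 = 13.4423
D_3 = 14.8134
D_4 = 16.3244
TV_4 = 16.5840/(0.1297−0.0159) = 145.7291
P₀ = Σ Dₜ/(1+r)ᵗ + TV_4/(1+r)^4 = 130.8899

$130.89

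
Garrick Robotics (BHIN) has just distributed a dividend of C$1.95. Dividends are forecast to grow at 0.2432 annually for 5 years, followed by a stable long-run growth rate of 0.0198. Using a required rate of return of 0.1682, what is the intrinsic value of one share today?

C$30.09

Two-stage DDM. Project D₁…D_5 at 0.2432, terminal growth 0.0198, discount at r = 0.1682.
D_1 = 2.4242
D_2 = 3.0138
D_3 = 3.7468
D_4 = 4.6580
D_5 = 5.7908
Terminal value at t=5: TV = D_6/(r−g) = 5.9055/(0.1682−0.0198) = 39.7943
P₀ = 2.4242/(1+0.1682)^1 + 3.0138/(1+0.1682)^2 + 3.7468/(1+0.1682)^3 + 4.6580/(1+0.1682)^4 + 5.7908/(1+0.1682)^5 + 39.7943/(1+0.1682)^5 = 30.0875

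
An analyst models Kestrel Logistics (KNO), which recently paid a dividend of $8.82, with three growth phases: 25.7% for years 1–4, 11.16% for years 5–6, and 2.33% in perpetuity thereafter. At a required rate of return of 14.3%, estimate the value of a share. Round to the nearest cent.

Three-stage DDM. Project D₁…D_6; terminal Gordon value at t=6 with g = 0.0233; discount at r = 0.143.
D_1 = 11.0867
D_2 = 13.9360
D_3 = 17.5176
D_4 = 22.0196
D_5 = 24.4770
D_6 = 27.2086
TV_6 = 27.8426/(0.143−0.0233) = 232.6032
P₀ = Σ Dₜ/(1+r)ᵗ + TV_6/(1+r)^6 = 174.0604

$174.06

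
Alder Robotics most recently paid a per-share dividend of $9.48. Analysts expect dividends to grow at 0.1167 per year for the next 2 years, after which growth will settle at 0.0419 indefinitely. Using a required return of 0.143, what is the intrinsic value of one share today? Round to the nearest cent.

Two-stage DDM. Project D₁…D_2 at 0.1167, terminal growth 0.0419, discount at r = 0.143.
D_1 = 10.5863
D_2 = 11.8217
Terminal value at t=2: TV = D_3/(r−g) = 12.3171/(0.143−0.0419) = 121.8306
P₀ = 10.5863/(1+0.143)^1 + 11.8217/(1+0.143)^2 + 121.8306/(1+0.143)^2 = 111.5638

$111.56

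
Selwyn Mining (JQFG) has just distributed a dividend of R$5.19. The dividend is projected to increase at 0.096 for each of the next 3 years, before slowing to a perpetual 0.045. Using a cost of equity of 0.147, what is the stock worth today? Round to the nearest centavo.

Two-stage DDM. Project D₁…D_3 at 0.096, terminal growth 0.045, discount at r = 0.147.
D_1 = 5.6882
D_2 = 6.2343
D_3 = 6.8328
Terminal value at t=3: TV = D_4/(r−g) = 7.1403/(0.147−0.045) = 70.0028
P₀ = 5.6882/(1+0.147)^1 + 6.2343/(1+0.147)^2 + 6.8328/(1+0.147)^3 + 70.0028/(1+0.147)^3 = 60.6160

R$60.62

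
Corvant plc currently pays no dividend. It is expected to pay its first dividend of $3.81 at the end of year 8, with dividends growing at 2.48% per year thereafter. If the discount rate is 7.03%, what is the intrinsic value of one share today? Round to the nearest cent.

$52.04

Deferred-dividend DDM. At t=7 the remaining stream is a growing perpetuity with first payment D_8 = 3.81.
V_7 = D_8/(r−g) = 3.81/(0.0703−0.0248) = 83.7363
P₀ = V_7/(1+r)^7 = 83.7363/(1+0.0703)^7 = 52.0445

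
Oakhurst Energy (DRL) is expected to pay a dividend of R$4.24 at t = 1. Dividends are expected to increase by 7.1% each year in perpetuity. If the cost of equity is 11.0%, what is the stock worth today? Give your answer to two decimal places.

Gordon growth model: P₀ = D₁/(r − g), with D₁ = 4.24 given directly.
P₀ = 4.2400 / (0.11 − 0.071) = 4.2400 / 0.039 = 108.7179

R$108.72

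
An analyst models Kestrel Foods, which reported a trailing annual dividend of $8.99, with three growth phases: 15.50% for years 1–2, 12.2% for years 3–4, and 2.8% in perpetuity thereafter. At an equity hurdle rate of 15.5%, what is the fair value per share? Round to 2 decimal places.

Three-stage DDM. Project D₁…D_4; terminal Gordon value at t=4 with g = 0.028; discount at r = 0.155.
D_1 = 10.3834
D_2 = 11.9929
D_3 = 13.4560
D_4 = 15.0977
TV_4 = 15.5204/(0.155−0.028) = 122.2078
P₀ = Σ Dₜ/(1+r)ᵗ + TV_4/(1+r)^4 = 103.8674

$103.87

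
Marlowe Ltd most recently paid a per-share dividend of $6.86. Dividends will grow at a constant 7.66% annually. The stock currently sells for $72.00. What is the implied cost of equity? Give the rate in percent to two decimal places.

Rearranging the constant-growth DDM: r = D₁/P₀ + g.
D₁ = 6.86 × (1 + 0.0766) = 7.3855.
r = 7.3855 / 72.00 + 0.0766 = 0.10258 + 0.0766 = 0.17918

17.92%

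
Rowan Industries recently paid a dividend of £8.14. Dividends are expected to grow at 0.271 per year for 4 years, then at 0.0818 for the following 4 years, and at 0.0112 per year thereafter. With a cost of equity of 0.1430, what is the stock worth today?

£162.84

Three-stage DDM. Project D₁…D_8; terminal Gordon value at t=8 with g = 0.0112; discount at r = 0.143.
D_1 = 10.3459
D_2 = 13.1497
D_3 = 16.7133
D_4 = 21.2425
D_5 = 22.9802
D_6 = 24.8600
D_7 = 26.8935
D_8 = 29.0934
TV_8 = 29.4192/(0.143−0.0112) = 223.2113
P₀ = Σ Dₜ/(1+r)ᵗ + TV_8/(1+r)^8 = 162.8422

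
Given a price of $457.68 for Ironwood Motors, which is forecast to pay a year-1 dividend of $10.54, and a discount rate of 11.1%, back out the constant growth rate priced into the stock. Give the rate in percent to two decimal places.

From P₀ = D₁/(r − g), the implied growth is g = r − D₁/P₀.
g = 0.111 − 10.54/457.68 = 0.111 − 0.02303 = 0.08797

8.80%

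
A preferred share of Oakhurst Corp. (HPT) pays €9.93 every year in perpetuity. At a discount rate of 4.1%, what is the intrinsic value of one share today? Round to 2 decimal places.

€242.20

Zero-growth DDM (perpetuity): P₀ = D/r = 9.93 / 0.041 = 242.1951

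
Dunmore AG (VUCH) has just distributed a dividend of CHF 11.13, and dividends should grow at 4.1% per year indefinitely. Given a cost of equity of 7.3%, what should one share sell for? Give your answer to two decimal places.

CHF 362.07

Gordon growth model: P₀ = D₁/(r − g). D₁ = 11.13 × (1 + 0.041) = 11.5863.
P₀ = 11.5863 / (0.073 − 0.041) = 11.5863 / 0.032 = 362.0728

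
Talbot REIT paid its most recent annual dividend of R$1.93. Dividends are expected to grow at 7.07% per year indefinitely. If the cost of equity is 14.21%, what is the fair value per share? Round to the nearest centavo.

R$28.94

Gordon growth model: P₀ = D₁/(r − g). D₁ = 1.93 × (1 + 0.0707) = 2.0665.
P₀ = 2.0665 / (0.1421 − 0.0707) = 2.0665 / 0.0714 = 28.9419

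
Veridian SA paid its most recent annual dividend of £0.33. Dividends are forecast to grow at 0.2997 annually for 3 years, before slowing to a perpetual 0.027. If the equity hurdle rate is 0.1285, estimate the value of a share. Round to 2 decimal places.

Two-stage DDM. Project D₁…D_3 at 0.2997, terminal growth 0.027, discount at r = 0.1285.
D_1 = 0.4289
D_2 = 0.5574
D_3 = 0.7245
Terminal value at t=3: TV = D_4/(r−g) = 0.7441/(0.1285−0.027) = 7.3307
P₀ = 0.4289/(1+0.1285)^1 + 0.5574/(1+0.1285)^2 + 0.7245/(1+0.1285)^3 + 7.3307/(1+0.1285)^3 = 6.4228

£6.42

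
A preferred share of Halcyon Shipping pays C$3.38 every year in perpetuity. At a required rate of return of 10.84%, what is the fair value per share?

Zero-growth DDM (perpetuity): P₀ = D/r = 3.38 / 0.1084 = 31.1808

C$31.18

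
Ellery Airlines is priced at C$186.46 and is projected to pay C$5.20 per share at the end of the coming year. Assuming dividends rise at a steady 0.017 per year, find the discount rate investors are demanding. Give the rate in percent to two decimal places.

4.49%

Rearranging the constant-growth DDM: r = D₁/P₀ + g.
r = 5.2000 / 186.46 + 0.017 = 0.02789 + 0.017 = 0.04489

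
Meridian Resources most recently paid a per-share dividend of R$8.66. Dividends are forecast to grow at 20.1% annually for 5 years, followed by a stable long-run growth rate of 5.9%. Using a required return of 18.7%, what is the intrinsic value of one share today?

R$120.83

Two-stage DDM. Project D₁…D_5 at 0.201, terminal growth 0.059, discount at r = 0.187.
D_1 = 10.4007
D_2 = 12.4912
D_3 = 15.0019
D_4 = 18.0173
D_5 = 21.6388
Terminal value at t=5: TV = D_6/(r−g) = 22.9155/(0.187−0.059) = 179.0272
P₀ = 10.4007/(1+0.187)^1 + 12.4912/(1+0.187)^2 + 15.0019/(1+0.187)^3 + 18.0173/(1+0.187)^4 + 21.6388/(1+0.187)^5 + 179.0272/(1+0.187)^5 = 120.8305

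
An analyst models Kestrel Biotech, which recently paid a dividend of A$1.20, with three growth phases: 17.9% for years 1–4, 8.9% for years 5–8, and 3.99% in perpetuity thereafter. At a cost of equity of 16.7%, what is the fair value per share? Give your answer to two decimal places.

A$16.90

Three-stage DDM. Project D₁…D_8; terminal Gordon value at t=8 with g = 0.0399; discount at r = 0.167.
D_1 = 1.4148
D_2 = 1.6680
D_3 = 1.9666
D_4 = 2.3187
D_5 = 2.5250
D_6 = 2.7497
D_7 = 2.9945
D_8 = 3.2610
TV_8 = 3.3911/(0.167−0.0399) = 26.6805
P₀ = Σ Dₜ/(1+r)ᵗ + TV_8/(1+r)^8 = 16.8994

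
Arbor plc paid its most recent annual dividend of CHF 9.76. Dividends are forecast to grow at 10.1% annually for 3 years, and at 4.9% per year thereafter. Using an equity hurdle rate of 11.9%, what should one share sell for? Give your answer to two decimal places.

Two-stage DDM. Project D₁…D_3 at 0.101, terminal growth 0.049, discount at r = 0.119.
D_1 = 10.7458
D_2 = 11.8311
D_3 = 13.0260
Terminal value at t=3: TV = D_4/(r−g) = 13.6643/(0.119−0.049) = 195.2042
P₀ = 10.7458/(1+0.119)^1 + 11.8311/(1+0.119)^2 + 13.0260/(1+0.119)^3 + 195.2042/(1+0.119)^3 = 167.6634

CHF 167.66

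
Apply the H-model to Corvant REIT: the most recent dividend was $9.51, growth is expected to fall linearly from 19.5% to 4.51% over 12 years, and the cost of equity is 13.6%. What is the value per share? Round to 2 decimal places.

H-model: P₀ = D₀[(1+g_L) + H(g_S−g_L)]/(r−g_L), with H = 12/2 = 6.
P₀ = 9.51 × [(1+0.0451) + 6×(0.195−0.0451)] / (0.136−0.0451)
   = 9.51 × 1.9445 / 0.0909 = 203.4345

$203.43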